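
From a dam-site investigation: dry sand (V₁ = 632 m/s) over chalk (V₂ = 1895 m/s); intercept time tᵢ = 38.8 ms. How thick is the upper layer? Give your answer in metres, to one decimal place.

θ_c = arcsin(632/1895) = 19.48°; cos θ_c = 0.9427.
tᵢ = 2h cos θ_c/V₁ ⇒ h = tᵢ·V₁/(2 cos θ_c) = 0.0388·632/(2·0.9427) = 13.01 m.

13.0 m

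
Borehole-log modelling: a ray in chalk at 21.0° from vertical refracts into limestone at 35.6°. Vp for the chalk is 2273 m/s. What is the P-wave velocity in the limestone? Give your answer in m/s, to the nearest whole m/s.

Snell's law: sin 21.0°/V₁ = sin 35.6°/V₂.
V₂ = V₁·sin 35.6°/sin 21.0° = 2273 × 1.6244 = 3692.20 m/s.

3692 m/s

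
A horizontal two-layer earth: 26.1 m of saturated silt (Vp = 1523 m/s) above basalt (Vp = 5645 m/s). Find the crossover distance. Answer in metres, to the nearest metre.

69 m

x_cross = 2h·√((V₂+V₁)/(V₂−V₁)).
(V₂+V₁)/(V₂−V₁) = (5645+1523)/(5645−1523) = 1.7390; √ = 1.3187.
x_cross = 2·26.1·1.3187 = 68.84 m.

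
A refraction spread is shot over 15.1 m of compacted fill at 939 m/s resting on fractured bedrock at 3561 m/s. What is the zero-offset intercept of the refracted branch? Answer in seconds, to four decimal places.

θ_c = arcsin(V₁/V₂) = arcsin(939/3561) = 15.29°; cos θ_c = 0.9646.
tᵢ = 2h·cos θ_c / V₁ = 2·15.1·0.9646 / 939 = 0.03102 s.

0.0310 s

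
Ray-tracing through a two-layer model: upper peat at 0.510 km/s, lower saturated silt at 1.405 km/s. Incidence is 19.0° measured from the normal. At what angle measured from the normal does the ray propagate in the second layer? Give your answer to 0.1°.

63.8°

Snell's law: sin θ₂ = (V₂/V₁)·sin θ₁ = (1.405/0.510)·sin 19.0° = 0.8969.
θ₂ = sin⁻¹(0.8969) = 63.75° (from vertical).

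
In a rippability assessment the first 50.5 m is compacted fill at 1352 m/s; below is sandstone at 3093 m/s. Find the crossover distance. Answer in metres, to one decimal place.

161.4 m

x_cross = 2h·√((V₂+V₁)/(V₂−V₁)).
(V₂+V₁)/(V₂−V₁) = (3093+1352)/(3093−1352) = 2.5531; √ = 1.5979.
x_cross = 2·50.5·1.5979 = 161.38 m.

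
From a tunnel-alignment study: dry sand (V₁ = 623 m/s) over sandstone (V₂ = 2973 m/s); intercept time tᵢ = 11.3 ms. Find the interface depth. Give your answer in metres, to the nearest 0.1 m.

3.6 m

θ_c = arcsin(623/2973) = 12.10°; cos θ_c = 0.9778.
tᵢ = 2h cos θ_c/V₁ ⇒ h = tᵢ·V₁/(2 cos θ_c) = 0.0113·623/(2·0.9778) = 3.60 m.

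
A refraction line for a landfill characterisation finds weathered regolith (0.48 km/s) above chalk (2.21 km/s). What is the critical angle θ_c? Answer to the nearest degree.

At critical incidence the refracted ray runs along the interface (θ₂ = 90°), so sin θ_c = V₁/V₂.
θ_c = arcsin(0.48/2.21) = arcsin 0.2172 = 12.54°.

13°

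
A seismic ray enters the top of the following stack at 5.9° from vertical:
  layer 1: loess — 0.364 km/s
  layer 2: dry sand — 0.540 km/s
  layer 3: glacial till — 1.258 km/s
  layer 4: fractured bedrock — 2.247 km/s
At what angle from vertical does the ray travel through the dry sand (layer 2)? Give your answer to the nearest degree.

Ray parameter p = sin 5.9° / 0.364 = 2.8240e-01 s/km.
sin θ_2 = p·V_2 = 2.8240e-01 × 0.540 = 0.1525.
θ_2 = 8.77° from the vertical.

9°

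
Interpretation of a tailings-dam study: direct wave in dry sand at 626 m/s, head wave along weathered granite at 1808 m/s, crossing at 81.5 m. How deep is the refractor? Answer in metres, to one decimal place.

h = (x_cross/2)·√((V₂−V₁)/(V₂+V₁)).
(V₂−V₁)/(V₂+V₁) = (1808−626)/(1808+626) = 0.4856; √ = 0.6969.
h = (81.5/2)·0.6969 = 28.40 m.

28.4 m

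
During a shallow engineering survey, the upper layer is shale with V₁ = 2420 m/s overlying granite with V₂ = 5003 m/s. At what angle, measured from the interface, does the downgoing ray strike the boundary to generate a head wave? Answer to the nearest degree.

At critical incidence the refracted ray runs along the interface (θ₂ = 90°), so sin θ_c = V₁/V₂.
θ_c = arcsin(2420/5003) = arcsin 0.4837 = 28.93°.
Measured from the interface: 90° − 28.93° = 61.07°.

61°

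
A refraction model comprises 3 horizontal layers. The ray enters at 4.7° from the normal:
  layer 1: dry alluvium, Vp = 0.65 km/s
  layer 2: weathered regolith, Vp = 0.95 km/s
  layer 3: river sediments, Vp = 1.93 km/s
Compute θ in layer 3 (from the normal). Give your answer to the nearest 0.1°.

Snell's law across each interface conserves sin θ / V, so sin θ_3 = V_3·sin θ₁/V₁.
sin θ_3 = 1.93 × sin 4.7° / 0.65 = 0.2433.
θ_3 = 14.08° from the vertical.

14.1°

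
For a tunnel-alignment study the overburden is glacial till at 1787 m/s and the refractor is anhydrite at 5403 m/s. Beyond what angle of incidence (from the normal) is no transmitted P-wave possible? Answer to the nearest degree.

19°

At critical incidence the refracted ray runs along the interface (θ₂ = 90°), so sin θ_c = V₁/V₂.
θ_c = arcsin(1787/5403) = arcsin 0.3307 = 19.31°.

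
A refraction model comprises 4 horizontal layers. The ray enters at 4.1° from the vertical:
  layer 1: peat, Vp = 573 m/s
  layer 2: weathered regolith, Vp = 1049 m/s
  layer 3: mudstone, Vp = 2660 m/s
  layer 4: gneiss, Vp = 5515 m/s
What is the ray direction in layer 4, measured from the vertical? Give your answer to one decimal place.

43.5°

Snell's law across each interface conserves sin θ / V, so sin θ_4 = V_4·sin θ₁/V₁.
sin θ_4 = 5515 × sin 4.1° / 573 = 0.6881.
θ_4 = 43.48° from the vertical.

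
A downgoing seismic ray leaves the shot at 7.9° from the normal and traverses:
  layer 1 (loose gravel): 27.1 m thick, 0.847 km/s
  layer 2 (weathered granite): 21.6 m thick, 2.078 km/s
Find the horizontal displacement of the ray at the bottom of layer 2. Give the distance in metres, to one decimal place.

Apply Snell's law at each interface; in layer i the horizontal offset is hᵢ·tan θᵢ.
Layer 1: θ = 7.90°; offset = 27.1·tan 7.90° = 3.760 m.
Layer 2: sin θ = 2.078·sin 7.9°/0.847 = 0.3372, θ = 19.71°; offset = 21.6·tan 19.71° = 7.737 m.
Summing the layer offsets gives 11.497 m.

11.5 m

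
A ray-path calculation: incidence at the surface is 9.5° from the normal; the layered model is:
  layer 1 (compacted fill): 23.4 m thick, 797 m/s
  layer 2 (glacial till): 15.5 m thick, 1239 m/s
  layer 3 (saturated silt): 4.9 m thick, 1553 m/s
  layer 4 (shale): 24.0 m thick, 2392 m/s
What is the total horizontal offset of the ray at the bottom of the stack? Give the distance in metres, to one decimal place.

23.4 m

p = sin θ₁/V₁ = sin 9.5°/797 = 2.0709e-04 s/m is conserved through the stack.
Layer 1: θ = 9.50°; offset = 23.4·tan 9.50° = 3.916 m.
Layer 2: sin θ = p·1239 = 0.2566 → θ = 14.87°; offset = 15.5·tan 14.87° = 4.115 m.
Layer 3: sin θ = p·1553 = 0.3216 → θ = 18.76°; offset = 4.9·tan 18.76° = 1.664 m.
Layer 4: sin θ = p·2392 = 0.4953 → θ = 29.69°; offset = 24.0·tan 29.69° = 13.685 m.
Total horizontal offset = 23.380 m.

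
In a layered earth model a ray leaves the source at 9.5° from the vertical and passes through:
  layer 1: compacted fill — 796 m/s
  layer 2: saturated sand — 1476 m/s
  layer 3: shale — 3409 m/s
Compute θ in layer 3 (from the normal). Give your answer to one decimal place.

45.0°

Snell's law across each interface conserves sin θ / V, so sin θ_3 = V_3·sin θ₁/V₁.
sin θ_3 = 3409 × sin 9.5° / 796 = 0.7068.
θ_3 = 44.98° from the vertical.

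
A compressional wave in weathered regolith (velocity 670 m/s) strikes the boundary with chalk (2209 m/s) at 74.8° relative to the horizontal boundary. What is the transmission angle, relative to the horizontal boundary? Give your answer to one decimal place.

Convert to the normal: θ₁ = 90° − 74.8° = 15.2°.
sin θ₁/V₁ = sin θ₂/V₂ ⇒ sin θ₂ = 2209·sin 15.2°/670 = 2209·0.2622/670 = 0.8644.
θ₂ = sin⁻¹(0.8644) = 59.82° (from vertical).
From the interface: 90° − 59.82° = 30.18°.

30.2°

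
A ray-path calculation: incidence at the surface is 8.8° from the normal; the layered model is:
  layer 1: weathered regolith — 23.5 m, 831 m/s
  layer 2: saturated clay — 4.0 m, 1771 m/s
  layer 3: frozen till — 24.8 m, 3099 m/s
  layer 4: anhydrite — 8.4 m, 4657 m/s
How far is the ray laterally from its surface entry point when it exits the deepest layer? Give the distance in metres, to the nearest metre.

p = sin θ₁/V₁ = sin 8.8°/831 = 1.8410e-04 s/m is conserved through the stack.
Layer 1: θ = 8.80°; offset = 23.5·tan 8.80° = 3.638 m.
Layer 2: sin θ = p·1771 = 0.3260 → θ = 19.03°; offset = 4.0·tan 19.03° = 1.380 m.
Layer 3: sin θ = p·3099 = 0.5705 → θ = 34.79°; offset = 24.8·tan 34.79° = 17.228 m.
Layer 4: sin θ = p·4657 = 0.8573 → θ = 59.02°; offset = 8.4·tan 59.02° = 13.991 m.
Σ offsets = 36.236 m.

36 m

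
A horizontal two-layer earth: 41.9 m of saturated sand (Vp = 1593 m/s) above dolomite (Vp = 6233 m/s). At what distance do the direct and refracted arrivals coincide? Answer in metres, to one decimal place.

x_cross = 2h·√((V₂+V₁)/(V₂−V₁)).
(V₂+V₁)/(V₂−V₁) = (6233+1593)/(6233−1593) = 1.6866; √ = 1.2987.
x_cross = 2·41.9·1.2987 = 108.83 m.

108.8 m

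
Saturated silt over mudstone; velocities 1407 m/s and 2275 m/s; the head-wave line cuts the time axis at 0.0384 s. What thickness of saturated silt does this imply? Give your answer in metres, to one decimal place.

34.4 m

h = tᵢ·V₁·V₂ / (2·√(V₂²−V₁²)).
√(V₂²−V₁²) = √(2275² − 1407²) = 1787.7 m/s.
h = 0.0384 s × 1407 × 2275 / (2 × 1787.7) = 34.38 m.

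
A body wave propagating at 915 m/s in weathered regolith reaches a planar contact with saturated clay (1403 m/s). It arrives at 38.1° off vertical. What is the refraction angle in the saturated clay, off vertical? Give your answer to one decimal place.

71.1°

sin θ₁/V₁ = sin θ₂/V₂ ⇒ sin θ₂ = 1403·sin 38.1°/915 = 1403·0.6170/915 = 0.9461.
θ₂ = arcsin 0.9461 = 71.11° from the normal.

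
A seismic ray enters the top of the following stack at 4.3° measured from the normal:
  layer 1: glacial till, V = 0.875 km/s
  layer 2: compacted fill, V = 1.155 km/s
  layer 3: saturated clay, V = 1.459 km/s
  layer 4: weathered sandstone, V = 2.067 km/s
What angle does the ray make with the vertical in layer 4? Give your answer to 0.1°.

10.2°

Snell's law across each interface conserves sin θ / V, so sin θ_4 = V_4·sin θ₁/V₁.
sin θ_4 = 2.067 × sin 4.3° / 0.875 = 0.1771.
θ_4 = arcsin 0.1771 = 10.20°.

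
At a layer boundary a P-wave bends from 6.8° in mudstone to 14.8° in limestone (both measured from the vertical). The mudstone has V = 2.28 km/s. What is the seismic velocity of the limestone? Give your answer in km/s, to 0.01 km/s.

4.92 km/s

sin 6.8° = 0.1184; sin 14.8° = 0.2554.
V₂ = V₁·(sin θ₂/sin θ₁) = 2.28·(0.2554/0.1184) = 4.92 km/s.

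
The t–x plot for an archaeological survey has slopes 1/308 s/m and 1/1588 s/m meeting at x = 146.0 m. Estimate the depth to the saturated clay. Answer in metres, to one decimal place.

60.0 m

h = (x_cross/2)·√((V₂−V₁)/(V₂+V₁)).
(V₂−V₁)/(V₂+V₁) = (1588−308)/(1588+308) = 0.6751; √ = 0.8216.
h = (146.0/2)·0.8216 = 59.98 m.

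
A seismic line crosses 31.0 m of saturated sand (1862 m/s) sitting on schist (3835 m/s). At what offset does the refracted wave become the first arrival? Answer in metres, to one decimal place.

x_cross = 2h·√((V₂+V₁)/(V₂−V₁)).
(V₂+V₁)/(V₂−V₁) = (3835+1862)/(3835−1862) = 2.8875; √ = 1.6993.
x_cross = 2·31.0·1.6993 = 105.35 m.

105.4 m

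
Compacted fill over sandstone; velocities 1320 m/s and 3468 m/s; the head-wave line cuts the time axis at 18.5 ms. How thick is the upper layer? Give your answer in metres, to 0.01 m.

13.20 m

h = tᵢ·V₁·V₂ / (2·√(V₂²−V₁²)).
√(V₂²−V₁²) = √(3468² − 1320²) = 3207.0 m/s.
h = 0.0185 s × 1320 × 3468 / (2 × 3207.0) = 13.20 m.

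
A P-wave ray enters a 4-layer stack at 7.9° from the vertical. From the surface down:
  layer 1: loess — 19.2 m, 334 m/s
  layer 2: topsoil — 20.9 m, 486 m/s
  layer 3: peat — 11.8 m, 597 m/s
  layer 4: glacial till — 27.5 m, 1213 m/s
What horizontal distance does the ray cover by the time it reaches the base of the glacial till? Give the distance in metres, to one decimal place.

25.8 m

Ray parameter p = sin 7.9° / 334 m/s = 4.1151e-04 s/m.
Layer 1: θ = 7.90°; offset = 19.2·tan 7.90° = 2.664 m.
Layer 2: sin θ = p·486 = 0.2000 → θ = 11.54°; offset = 20.9·tan 11.54° = 4.266 m.
Layer 3: sin θ = p·597 = 0.2457 → θ = 14.22°; offset = 11.8·tan 14.22° = 2.991 m.
Layer 4: sin θ = p·1213 = 0.4992 → θ = 29.94°; offset = 27.5·tan 29.94° = 15.842 m.
Total horizontal offset = 25.763 m.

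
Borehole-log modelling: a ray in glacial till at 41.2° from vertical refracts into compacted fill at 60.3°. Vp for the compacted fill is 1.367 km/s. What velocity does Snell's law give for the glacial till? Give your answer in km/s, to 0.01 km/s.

1.04 km/s

Snell's law: sin 41.2°/V₁ = sin 60.3°/V₂.
V₁ = V₂·sin 41.2°/sin 60.3° = 1.367 × 0.7583 = 1.04 km/s.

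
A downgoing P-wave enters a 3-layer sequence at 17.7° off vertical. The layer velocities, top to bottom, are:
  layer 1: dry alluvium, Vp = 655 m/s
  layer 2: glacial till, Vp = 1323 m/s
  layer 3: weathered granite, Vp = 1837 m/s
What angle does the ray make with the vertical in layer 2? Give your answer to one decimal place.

37.9°

Ray parameter p = sin 17.7° / 655 = 4.6417e-04 s/m.
sin θ_2 = p·V_2 = 4.6417e-04 × 1323 = 0.6141.
θ_2 = 37.89° from the vertical.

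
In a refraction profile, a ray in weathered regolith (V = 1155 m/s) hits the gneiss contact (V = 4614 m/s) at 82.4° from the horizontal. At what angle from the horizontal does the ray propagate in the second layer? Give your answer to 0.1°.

58.1°

Convert to the normal: θ₁ = 90° − 82.4° = 7.6°.
sin θ₁/V₁ = sin θ₂/V₂ ⇒ sin θ₂ = 4614·sin 7.6°/1155 = 4614·0.1323/1155 = 0.5283.
θ₂ = arcsin 0.5283 = 31.89° from the normal.
From the interface: 90° − 31.89° = 58.11°.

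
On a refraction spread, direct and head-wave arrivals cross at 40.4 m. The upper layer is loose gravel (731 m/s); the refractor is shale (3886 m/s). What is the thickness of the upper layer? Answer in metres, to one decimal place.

x_cross = 2h·√((V₂+V₁)/(V₂−V₁)) → h = x_cross / (2·√((V₂+V₁)/(V₂−V₁))).
√((V₂+V₁)/(V₂−V₁)) = √((3886+731)/(3886−731)) = 1.2097.
h = 40.4 / (2·1.2097) = 16.70 m.

16.7 m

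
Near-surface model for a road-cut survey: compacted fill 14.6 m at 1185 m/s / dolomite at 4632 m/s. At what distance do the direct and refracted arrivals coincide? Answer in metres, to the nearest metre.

38 m

θ_c = arcsin(1185/4632) = 14.82°, so cos θ_c = 0.9667 and tᵢ = 2h cos θ_c/V₁ = 0.0238 s.
At crossover x/V₁ = x/V₂ + tᵢ ⇒ x = tᵢ/(1/V₁ − 1/V₂) = 0.02382/(8.4388e-04 − 2.1589e-04) = 37.93 m.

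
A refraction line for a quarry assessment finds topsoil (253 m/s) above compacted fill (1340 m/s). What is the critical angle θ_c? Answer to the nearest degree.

11°

At critical incidence the refracted ray runs along the interface (θ₂ = 90°), so sin θ_c = V₁/V₂.
θ_c = arcsin(253/1340) = arcsin 0.1888 = 10.88°.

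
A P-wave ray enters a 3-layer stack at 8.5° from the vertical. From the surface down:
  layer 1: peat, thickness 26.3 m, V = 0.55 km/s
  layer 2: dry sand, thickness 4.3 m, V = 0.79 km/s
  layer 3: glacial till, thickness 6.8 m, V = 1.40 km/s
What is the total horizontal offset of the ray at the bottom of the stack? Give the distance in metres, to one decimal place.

Ray parameter p = sin 8.5° / 0.55 km/s = 2.6874e-01 s/km.
Layer 1: θ = 8.50°; offset = 26.3·tan 8.50° = 3.931 m.
Layer 2: sin θ = p·0.79 = 0.2123 → θ = 12.26°; offset = 4.3·tan 12.26° = 0.934 m.
Layer 3: sin θ = p·1.40 = 0.3762 → θ = 22.10°; offset = 6.8·tan 22.10° = 2.761 m.
Total horizontal offset = 7.626 m.

7.6 m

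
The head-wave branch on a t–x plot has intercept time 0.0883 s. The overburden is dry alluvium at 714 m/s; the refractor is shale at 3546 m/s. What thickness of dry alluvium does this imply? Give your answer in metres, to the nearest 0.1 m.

h = tᵢ·V₁·V₂ / (2·√(V₂²−V₁²)).
√(V₂²−V₁²) = √(3546² − 714²) = 3473.4 m/s.
h = 0.0883 s × 714 × 3546 / (2 × 3473.4) = 32.18 m.

32.2 m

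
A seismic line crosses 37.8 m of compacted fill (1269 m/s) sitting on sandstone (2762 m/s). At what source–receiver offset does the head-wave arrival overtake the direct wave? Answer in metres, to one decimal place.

θ_c = arcsin(1269/2762) = 27.35°, so cos θ_c = 0.8882 and tᵢ = 2h cos θ_c/V₁ = 0.0529 s.
At crossover x/V₁ = x/V₂ + tᵢ ⇒ x = tᵢ/(1/V₁ − 1/V₂) = 0.05291/(7.8802e-04 − 3.6206e-04) = 124.22 m.

124.2 m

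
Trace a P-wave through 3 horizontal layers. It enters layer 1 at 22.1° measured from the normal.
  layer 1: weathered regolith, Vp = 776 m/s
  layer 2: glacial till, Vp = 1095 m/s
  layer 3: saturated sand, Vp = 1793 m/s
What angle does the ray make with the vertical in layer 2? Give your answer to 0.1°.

Ray parameter p = sin 22.1° / 776 = 4.8483e-04 s/m.
sin θ_2 = p·V_2 = 4.8483e-04 × 1095 = 0.5309.
θ_2 = arcsin 0.5309 = 32.07°.

32.1°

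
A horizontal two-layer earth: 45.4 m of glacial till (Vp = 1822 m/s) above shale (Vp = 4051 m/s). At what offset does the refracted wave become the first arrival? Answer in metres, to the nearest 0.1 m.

x_cross = 2h·√((V₂+V₁)/(V₂−V₁)).
(V₂+V₁)/(V₂−V₁) = (4051+1822)/(4051−1822) = 2.6348; √ = 1.6232.
x_cross = 2·45.4·1.6232 = 147.39 m.

147.4 m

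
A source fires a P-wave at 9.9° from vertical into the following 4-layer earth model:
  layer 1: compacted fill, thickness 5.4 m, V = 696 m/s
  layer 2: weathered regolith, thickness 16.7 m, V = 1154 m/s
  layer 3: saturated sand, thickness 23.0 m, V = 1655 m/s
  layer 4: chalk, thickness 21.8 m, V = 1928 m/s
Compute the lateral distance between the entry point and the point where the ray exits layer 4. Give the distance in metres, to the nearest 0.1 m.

28.0 m

Apply Snell's law at each interface; in layer i the horizontal offset is hᵢ·tan θᵢ.
Layer 1: θ = 9.90°; offset = 5.4·tan 9.90° = 0.942 m.
Layer 2: sin θ = 1154·sin 9.9°/696 = 0.2851, θ = 16.56°; offset = 16.7·tan 16.56° = 4.967 m.
Layer 3: sin θ = 1655·sin 9.9°/696 = 0.4088, θ = 24.13°; offset = 23.0·tan 24.13° = 10.303 m.
Layer 4: sin θ = 1928·sin 9.9°/696 = 0.4763, θ = 28.44°; offset = 21.8·tan 28.44° = 11.808 m.
Total horizontal offset = 28.020 m.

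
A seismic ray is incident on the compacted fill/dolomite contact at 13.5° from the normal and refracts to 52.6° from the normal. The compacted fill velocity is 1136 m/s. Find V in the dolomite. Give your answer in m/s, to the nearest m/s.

Snell's law: sin 13.5°/V₁ = sin 52.6°/V₂.
V₂ = V₁·sin 52.6°/sin 13.5° = 1136 × 3.4030 = 3865.81 m/s.

3866 m/s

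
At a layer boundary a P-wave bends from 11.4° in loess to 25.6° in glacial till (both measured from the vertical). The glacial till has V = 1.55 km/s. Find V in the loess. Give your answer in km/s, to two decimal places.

Snell's law: sin 11.4°/V₁ = sin 25.6°/V₂.
V₁ = V₂·sin 11.4°/sin 25.6° = 1.55 × 0.4574 = 0.71 km/s.

0.71 km/s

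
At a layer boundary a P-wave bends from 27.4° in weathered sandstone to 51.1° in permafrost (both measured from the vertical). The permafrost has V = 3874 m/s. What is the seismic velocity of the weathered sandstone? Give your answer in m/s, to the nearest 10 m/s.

Snell's law: sin 27.4°/V₁ = sin 51.1°/V₂.
V₁ = V₂·sin 27.4°/sin 51.1° = 3874 × 0.5913 = 2290.82 m/s.

2290 m/s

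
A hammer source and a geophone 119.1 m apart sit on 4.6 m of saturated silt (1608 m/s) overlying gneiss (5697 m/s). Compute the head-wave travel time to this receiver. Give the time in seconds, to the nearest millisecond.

0.026 s

t = x/V₂ + 2h·√(V₂²−V₁²)/(V₁V₂).
√(V₂²−V₁²) = √(5697²−1608²) = 5465.4 m/s; delay term = 2·4.6·5465.4/(1608·5697) = 0.00549 s.
t = 119.1/5697 + 0.00549 = 0.02639 s.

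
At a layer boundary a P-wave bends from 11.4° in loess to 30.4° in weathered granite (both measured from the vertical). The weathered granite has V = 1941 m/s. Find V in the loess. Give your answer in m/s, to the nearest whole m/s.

Snell's law: sin 11.4°/V₁ = sin 30.4°/V₂.
V₁ = V₂·sin 11.4°/sin 30.4° = 1941 × 0.3906 = 758.16 m/s.

758 m/s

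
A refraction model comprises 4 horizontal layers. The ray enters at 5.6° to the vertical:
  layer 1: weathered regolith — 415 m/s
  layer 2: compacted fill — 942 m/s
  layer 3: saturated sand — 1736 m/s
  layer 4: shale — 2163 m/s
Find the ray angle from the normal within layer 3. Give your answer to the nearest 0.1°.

Snell's law across each interface conserves sin θ / V, so sin θ_3 = V_3·sin θ₁/V₁.
sin θ_3 = 1736 × sin 5.6° / 415 = 0.4082.
θ_3 = 24.09° from the vertical.

24.1°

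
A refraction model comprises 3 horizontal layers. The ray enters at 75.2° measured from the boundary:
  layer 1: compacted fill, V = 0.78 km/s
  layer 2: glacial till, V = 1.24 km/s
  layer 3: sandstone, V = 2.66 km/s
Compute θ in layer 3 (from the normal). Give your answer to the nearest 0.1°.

From the normal: θ₁ = 90° − 75.2° = 14.8°.
Snell's law across each interface conserves sin θ / V, so sin θ_3 = V_3·sin θ₁/V₁.
sin θ_3 = 2.66 × sin 14.8° / 0.78 = 0.8711.
θ_3 = arcsin 0.8711 = 60.59°.

60.6°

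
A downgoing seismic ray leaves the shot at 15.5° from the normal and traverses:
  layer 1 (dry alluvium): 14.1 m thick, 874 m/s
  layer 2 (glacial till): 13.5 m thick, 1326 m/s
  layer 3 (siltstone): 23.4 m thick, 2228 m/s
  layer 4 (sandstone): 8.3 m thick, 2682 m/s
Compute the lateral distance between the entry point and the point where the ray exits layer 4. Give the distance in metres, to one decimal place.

p = sin θ₁/V₁ = sin 15.5°/874 = 3.0576e-04 s/m is conserved through the stack.
Layer 1: θ = 15.50°; offset = 14.1·tan 15.50° = 3.910 m.
Layer 2: sin θ = p·1326 = 0.4054 → θ = 23.92°; offset = 13.5·tan 23.92° = 5.988 m.
Layer 3: sin θ = p·2228 = 0.6812 → θ = 42.94°; offset = 23.4·tan 42.94° = 21.776 m.
Layer 4: sin θ = p·2682 = 0.8201 → θ = 55.09°; offset = 8.3·tan 55.09° = 11.894 m.
Total horizontal offset = 43.568 m.

43.6 m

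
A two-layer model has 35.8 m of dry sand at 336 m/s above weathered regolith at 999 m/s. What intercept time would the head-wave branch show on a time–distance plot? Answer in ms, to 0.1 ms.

θ_c = arcsin(V₁/V₂) = arcsin(336/999) = 19.65°; cos θ_c = 0.9417.
tᵢ = 2h·cos θ_c / V₁ = 2·35.8·0.9417 / 336 = 0.20068 s.

200.7 ms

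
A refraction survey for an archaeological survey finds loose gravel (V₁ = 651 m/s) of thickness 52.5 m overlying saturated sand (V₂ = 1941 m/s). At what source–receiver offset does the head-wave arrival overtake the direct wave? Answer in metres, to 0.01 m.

x_cross = 2h·√((V₂+V₁)/(V₂−V₁)).
(V₂+V₁)/(V₂−V₁) = (1941+651)/(1941−651) = 2.0093; √ = 1.4175.
x_cross = 2·52.5·1.4175 = 148.84 m.

148.84 m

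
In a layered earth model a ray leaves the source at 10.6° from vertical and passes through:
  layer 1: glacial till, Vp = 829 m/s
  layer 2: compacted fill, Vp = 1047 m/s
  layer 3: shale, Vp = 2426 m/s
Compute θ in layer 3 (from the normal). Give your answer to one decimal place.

Ray parameter p = sin 10.6° / 829 = 2.2190e-04 s/m.
sin θ_3 = p·V_3 = 2.2190e-04 × 2426 = 0.5383.
θ_3 = arcsin 0.5383 = 32.57°.

32.6°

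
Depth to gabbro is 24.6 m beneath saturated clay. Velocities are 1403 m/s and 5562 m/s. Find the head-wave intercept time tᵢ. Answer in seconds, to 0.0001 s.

θ_c = arcsin(V₁/V₂) = arcsin(1403/5562) = 14.61°; cos θ_c = 0.9677.
tᵢ = 2h·cos θ_c / V₁ = 2·24.6·0.9677 / 1403 = 0.03393 s.

0.0339 s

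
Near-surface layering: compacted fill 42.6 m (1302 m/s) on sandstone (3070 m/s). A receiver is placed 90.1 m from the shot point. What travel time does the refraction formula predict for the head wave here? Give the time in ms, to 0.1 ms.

88.6 ms

θ_c = arcsin(V₁/V₂) = arcsin(1302/3070) = 25.09°, cos θ_c = 0.9056.
Intercept time tᵢ = 2h cos θ_c / V₁ = 2·42.6·0.9056/1302 = 0.05926 s.
t = x/V₂ + tᵢ = 90.1/3070 + 0.05926 = 0.08861 s.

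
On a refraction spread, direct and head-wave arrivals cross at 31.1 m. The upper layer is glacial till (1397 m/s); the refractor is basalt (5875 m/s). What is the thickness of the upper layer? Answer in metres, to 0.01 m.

12.20 m

h = (x_cross/2)·√((V₂−V₁)/(V₂+V₁)).
(V₂−V₁)/(V₂+V₁) = (5875−1397)/(5875+1397) = 0.6158; √ = 0.7847.
h = (31.1/2)·0.7847 = 12.20 m.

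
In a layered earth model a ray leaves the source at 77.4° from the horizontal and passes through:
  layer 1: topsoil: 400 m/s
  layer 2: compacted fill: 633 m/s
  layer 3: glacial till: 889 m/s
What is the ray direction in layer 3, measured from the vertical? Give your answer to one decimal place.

From the normal: θ₁ = 90° − 77.4° = 12.6°.
Snell's law across each interface conserves sin θ / V, so sin θ_3 = V_3·sin θ₁/V₁.
sin θ_3 = 889 × sin 12.6° / 400 = 0.4848.
θ_3 = 29.00° from the vertical.

29.0°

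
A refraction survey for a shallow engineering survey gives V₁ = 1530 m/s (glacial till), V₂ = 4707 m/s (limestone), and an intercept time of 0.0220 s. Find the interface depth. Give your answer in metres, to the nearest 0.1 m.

θ_c = arcsin(1530/4707) = 18.97°; cos θ_c = 0.9457.
tᵢ = 2h cos θ_c/V₁ ⇒ h = tᵢ·V₁/(2 cos θ_c) = 0.022·1530/(2·0.9457) = 17.80 m.

17.8 m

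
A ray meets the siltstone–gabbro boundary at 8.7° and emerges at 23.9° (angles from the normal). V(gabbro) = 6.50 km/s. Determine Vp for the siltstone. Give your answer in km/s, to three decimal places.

2.427 km/s

sin 8.7° = 0.1513; sin 23.9° = 0.4051.
V₁ = V₂·(sin θ₁/sin θ₂) = 6.50·(0.1513/0.4051) = 2.427 km/s.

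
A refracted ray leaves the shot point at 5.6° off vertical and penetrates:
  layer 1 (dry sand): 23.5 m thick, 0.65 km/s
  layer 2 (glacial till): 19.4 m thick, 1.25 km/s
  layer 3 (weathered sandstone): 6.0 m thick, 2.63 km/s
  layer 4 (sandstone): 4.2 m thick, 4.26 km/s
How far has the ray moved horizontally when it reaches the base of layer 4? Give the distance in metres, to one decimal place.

12.1 m

Ray parameter p = sin 5.6° / 0.65 km/s = 1.5013e-01 s/km.
Layer 1: θ = 5.60°; offset = 23.5·tan 5.60° = 2.304 m.
Layer 2: sin θ = p·1.25 = 0.1877 → θ = 10.82°; offset = 19.4·tan 10.82° = 3.706 m.
Layer 3: sin θ = p·2.63 = 0.3948 → θ = 23.26°; offset = 6.0·tan 23.26° = 2.579 m.
Layer 4: sin θ = p·4.26 = 0.6395 → θ = 39.76°; offset = 4.2·tan 39.76° = 3.494 m.
Total horizontal offset = 12.083 m.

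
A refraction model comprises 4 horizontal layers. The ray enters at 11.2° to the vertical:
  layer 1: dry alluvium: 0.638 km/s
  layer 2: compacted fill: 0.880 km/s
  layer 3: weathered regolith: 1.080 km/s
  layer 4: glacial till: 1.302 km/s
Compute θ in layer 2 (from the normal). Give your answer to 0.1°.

15.5°

Ray parameter p = sin 11.2° / 0.638 = 3.0444e-01 s/km.
sin θ_2 = p·V_2 = 3.0444e-01 × 0.880 = 0.2679.
θ_2 = 15.54° from the vertical.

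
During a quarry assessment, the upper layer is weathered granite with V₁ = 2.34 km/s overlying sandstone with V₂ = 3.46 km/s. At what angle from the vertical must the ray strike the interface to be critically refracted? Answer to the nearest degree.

At critical incidence the refracted ray runs along the interface (θ₂ = 90°), so sin θ_c = V₁/V₂.
θ_c = arcsin(2.34/3.46) = arcsin 0.6763 = 42.56°.

43°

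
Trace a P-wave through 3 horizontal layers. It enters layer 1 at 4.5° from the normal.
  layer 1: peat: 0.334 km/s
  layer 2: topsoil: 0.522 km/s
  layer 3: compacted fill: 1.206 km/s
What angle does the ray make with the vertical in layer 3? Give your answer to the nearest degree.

16°

Ray parameter p = sin 4.5° / 0.334 = 2.3491e-01 s/km.
sin θ_3 = p·V_3 = 2.3491e-01 × 1.206 = 0.2833.
θ_3 = 16.46° from the vertical.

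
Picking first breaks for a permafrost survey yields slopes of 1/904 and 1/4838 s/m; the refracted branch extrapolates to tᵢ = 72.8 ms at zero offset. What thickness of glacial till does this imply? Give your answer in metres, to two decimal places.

33.50 m

θ_c = arcsin(904/4838) = 10.77°; cos θ_c = 0.9824.
tᵢ = 2h cos θ_c/V₁ ⇒ h = tᵢ·V₁/(2 cos θ_c) = 0.0728·904/(2·0.9824) = 33.50 m.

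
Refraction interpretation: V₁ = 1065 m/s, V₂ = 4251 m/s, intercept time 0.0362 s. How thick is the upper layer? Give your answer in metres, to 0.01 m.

θ_c = arcsin(1065/4251) = 14.51°; cos θ_c = 0.9681.
tᵢ = 2h cos θ_c/V₁ ⇒ h = tᵢ·V₁/(2 cos θ_c) = 0.0362·1065/(2·0.9681) = 19.91 m.

19.91 m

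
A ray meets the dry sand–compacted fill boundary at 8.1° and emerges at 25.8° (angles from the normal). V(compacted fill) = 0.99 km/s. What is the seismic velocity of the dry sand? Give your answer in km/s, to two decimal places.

0.32 km/s

Snell's law: sin 8.1°/V₁ = sin 25.8°/V₂.
V₁ = V₂·sin 8.1°/sin 25.8° = 0.99 × 0.3237 = 0.32 km/s.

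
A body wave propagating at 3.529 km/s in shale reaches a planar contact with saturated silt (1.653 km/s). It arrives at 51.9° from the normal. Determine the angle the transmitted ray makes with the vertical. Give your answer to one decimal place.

Snell's law: sin θ₂ = (V₂/V₁)·sin θ₁ = (1.653/3.529)·sin 51.9° = 0.3686.
θ₂ = arcsin 0.3686 = 21.63° from the normal.

21.6°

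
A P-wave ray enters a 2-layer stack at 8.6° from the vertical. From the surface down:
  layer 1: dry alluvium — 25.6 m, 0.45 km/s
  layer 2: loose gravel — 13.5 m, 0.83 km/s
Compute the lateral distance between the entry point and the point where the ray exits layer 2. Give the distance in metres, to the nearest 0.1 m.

7.7 m

Ray parameter p = sin 8.6° / 0.45 km/s = 3.3230e-01 s/km.
Layer 1: θ = 8.60°; offset = 25.6·tan 8.60° = 3.872 m.
Layer 2: sin θ = p·0.83 = 0.2758 → θ = 16.01°; offset = 13.5·tan 16.01° = 3.874 m.
Summing the layer offsets gives 7.745 m.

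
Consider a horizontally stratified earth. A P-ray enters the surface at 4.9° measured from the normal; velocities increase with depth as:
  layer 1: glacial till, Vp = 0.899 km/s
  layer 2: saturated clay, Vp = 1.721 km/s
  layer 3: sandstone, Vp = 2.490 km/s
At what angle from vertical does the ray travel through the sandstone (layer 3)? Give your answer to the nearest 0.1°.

Snell's law across each interface conserves sin θ / V, so sin θ_3 = V_3·sin θ₁/V₁.
sin θ_3 = 2.490 × sin 4.9° / 0.899 = 0.2366.
θ_3 = 13.68° from the vertical.

13.7°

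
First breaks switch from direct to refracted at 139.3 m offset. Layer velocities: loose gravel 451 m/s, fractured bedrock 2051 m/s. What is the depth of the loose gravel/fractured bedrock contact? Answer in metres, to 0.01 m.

55.70 m

x_cross = 2h·√((V₂+V₁)/(V₂−V₁)) → h = x_cross / (2·√((V₂+V₁)/(V₂−V₁))).
√((V₂+V₁)/(V₂−V₁)) = √((2051+451)/(2051−451)) = 1.2505.
h = 139.3 / (2·1.2505) = 55.70 m.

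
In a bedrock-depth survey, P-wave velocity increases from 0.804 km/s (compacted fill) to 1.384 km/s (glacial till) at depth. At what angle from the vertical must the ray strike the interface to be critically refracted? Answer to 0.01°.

35.52°

Critical incidence: sin θ_c = V₁/V₂ = 0.804/1.384 = 0.5809.
θ_c = arcsin 0.5809 = 35.52°.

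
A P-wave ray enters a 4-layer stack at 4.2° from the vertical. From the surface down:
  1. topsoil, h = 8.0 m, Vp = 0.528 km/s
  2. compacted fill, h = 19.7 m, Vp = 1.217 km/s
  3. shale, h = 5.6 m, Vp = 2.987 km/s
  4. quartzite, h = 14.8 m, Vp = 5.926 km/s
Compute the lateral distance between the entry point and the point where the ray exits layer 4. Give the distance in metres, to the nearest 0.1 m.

Apply Snell's law at each interface; in layer i the horizontal offset is hᵢ·tan θᵢ.
Layer 1: θ = 4.20°; offset = 8.0·tan 4.20° = 0.587 m.
Layer 2: sin θ = 1.217·sin 4.2°/0.528 = 0.1688, θ = 9.72°; offset = 19.7·tan 9.72° = 3.374 m.
Layer 3: sin θ = 2.987·sin 4.2°/0.528 = 0.4143, θ = 24.48°; offset = 5.6·tan 24.48° = 2.549 m.
Layer 4: sin θ = 5.926·sin 4.2°/0.528 = 0.8220, θ = 55.28°; offset = 14.8·tan 55.28° = 21.361 m.
Total horizontal offset = 27.872 m.

27.9 m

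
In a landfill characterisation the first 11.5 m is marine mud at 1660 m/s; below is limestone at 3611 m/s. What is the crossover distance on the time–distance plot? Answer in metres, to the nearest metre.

38 m

x_cross = 2h·√((V₂+V₁)/(V₂−V₁)).
(V₂+V₁)/(V₂−V₁) = (3611+1660)/(3611−1660) = 2.7017; √ = 1.6437.
x_cross = 2·11.5·1.6437 = 37.80 m.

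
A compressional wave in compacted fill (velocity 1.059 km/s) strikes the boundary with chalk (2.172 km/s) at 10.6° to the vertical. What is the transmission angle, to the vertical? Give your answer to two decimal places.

22.17°

sin θ₁/V₁ = sin θ₂/V₂ ⇒ sin θ₂ = 2.172·sin 10.6°/1.059 = 2.172·0.1840/1.059 = 0.3773.
θ₂ = arcsin 0.3773 = 22.17° from the normal.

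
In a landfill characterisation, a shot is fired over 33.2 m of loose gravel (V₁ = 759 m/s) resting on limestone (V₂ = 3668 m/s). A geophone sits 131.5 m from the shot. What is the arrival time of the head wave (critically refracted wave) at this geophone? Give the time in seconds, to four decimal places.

θ_c = arcsin(V₁/V₂) = arcsin(759/3668) = 11.94°, cos θ_c = 0.9784.
Intercept time tᵢ = 2h cos θ_c / V₁ = 2·33.2·0.9784/759 = 0.08559 s.
t = x/V₂ + tᵢ = 131.5/3668 + 0.08559 = 0.12144 s.

0.1214 s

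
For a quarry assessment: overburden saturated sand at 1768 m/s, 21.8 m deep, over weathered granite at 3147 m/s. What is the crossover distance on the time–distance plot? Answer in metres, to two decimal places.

82.31 m

θ_c = arcsin(1768/3147) = 34.18°, so cos θ_c = 0.8273 and tᵢ = 2h cos θ_c/V₁ = 0.0204 s.
At crossover x/V₁ = x/V₂ + tᵢ ⇒ x = tᵢ/(1/V₁ − 1/V₂) = 0.02040/(5.6561e-04 − 3.1776e-04) = 82.31 m.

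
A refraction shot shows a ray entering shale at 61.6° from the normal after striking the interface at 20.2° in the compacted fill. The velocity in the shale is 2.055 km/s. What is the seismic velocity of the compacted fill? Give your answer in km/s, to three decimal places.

0.807 km/s

Snell's law: sin 20.2°/V₁ = sin 61.6°/V₂.
V₁ = V₂·sin 20.2°/sin 61.6° = 2.055 × 0.3925 = 0.807 km/s.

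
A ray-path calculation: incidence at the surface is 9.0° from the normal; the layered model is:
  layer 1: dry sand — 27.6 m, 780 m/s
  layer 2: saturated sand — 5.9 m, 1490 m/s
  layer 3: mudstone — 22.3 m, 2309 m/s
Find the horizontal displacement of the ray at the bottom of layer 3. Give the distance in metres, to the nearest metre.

Apply Snell's law at each interface; in layer i the horizontal offset is hᵢ·tan θᵢ.
Layer 1: θ = 9.00°; offset = 27.6·tan 9.00° = 4.371 m.
Layer 2: sin θ = 1490·sin 9.0°/780 = 0.2988, θ = 17.39°; offset = 5.9·tan 17.39° = 1.848 m.
Layer 3: sin θ = 2309·sin 9.0°/780 = 0.4631, θ = 27.59°; offset = 22.3·tan 27.59° = 11.651 m.
Summing the layer offsets gives 17.870 m.

18 m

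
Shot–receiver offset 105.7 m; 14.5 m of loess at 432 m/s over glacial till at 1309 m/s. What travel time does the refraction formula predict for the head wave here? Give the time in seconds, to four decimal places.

θ_c = arcsin(V₁/V₂) = arcsin(432/1309) = 19.27°, cos θ_c = 0.9440.
Intercept time tᵢ = 2h cos θ_c / V₁ = 2·14.5·0.9440/432 = 0.06337 s.
t = x/V₂ + tᵢ = 105.7/1309 + 0.06337 = 0.14412 s.

0.1441 s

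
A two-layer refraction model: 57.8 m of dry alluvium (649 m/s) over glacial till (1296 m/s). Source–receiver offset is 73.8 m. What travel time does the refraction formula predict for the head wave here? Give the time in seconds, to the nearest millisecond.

0.211 s

θ_c = arcsin(V₁/V₂) = arcsin(649/1296) = 30.05°, cos θ_c = 0.8656.
Intercept time tᵢ = 2h cos θ_c / V₁ = 2·57.8·0.8656/649 = 0.15418 s.
t = x/V₂ + tᵢ = 73.8/1296 + 0.15418 = 0.21112 s.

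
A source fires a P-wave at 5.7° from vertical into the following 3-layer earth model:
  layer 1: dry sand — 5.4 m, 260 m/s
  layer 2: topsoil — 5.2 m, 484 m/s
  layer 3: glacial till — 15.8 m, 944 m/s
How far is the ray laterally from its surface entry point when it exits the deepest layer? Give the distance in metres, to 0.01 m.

7.63 m

Apply Snell's law at each interface; in layer i the horizontal offset is hᵢ·tan θᵢ.
Layer 1: θ = 5.70°; offset = 5.4·tan 5.70° = 0.5390 m.
Layer 2: sin θ = 484·sin 5.7°/260 = 0.1849, θ = 10.65°; offset = 5.2·tan 10.65° = 0.9783 m.
Layer 3: sin θ = 944·sin 5.7°/260 = 0.3606, θ = 21.14°; offset = 15.8·tan 21.14° = 6.1086 m.
Summing the layer offsets gives 7.6259 m.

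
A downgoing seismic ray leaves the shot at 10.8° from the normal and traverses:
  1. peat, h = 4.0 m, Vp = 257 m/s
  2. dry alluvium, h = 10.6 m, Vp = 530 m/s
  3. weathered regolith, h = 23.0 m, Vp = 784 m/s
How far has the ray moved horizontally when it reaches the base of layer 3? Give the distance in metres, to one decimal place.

21.2 m

Apply Snell's law at each interface; in layer i the horizontal offset is hᵢ·tan θᵢ.
Layer 1: θ = 10.80°; offset = 4.0·tan 10.80° = 0.763 m.
Layer 2: sin θ = 530·sin 10.8°/257 = 0.3864, θ = 22.73°; offset = 10.6·tan 22.73° = 4.441 m.
Layer 3: sin θ = 784·sin 10.8°/257 = 0.5716, θ = 34.86°; offset = 23.0·tan 34.86° = 16.023 m.
Total horizontal offset = 21.227 m.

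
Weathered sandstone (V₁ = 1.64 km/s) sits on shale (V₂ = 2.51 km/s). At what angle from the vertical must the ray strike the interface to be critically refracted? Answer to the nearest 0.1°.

40.8°

Critical incidence: sin θ_c = V₁/V₂ = 1.64/2.51 = 0.6534.
θ_c = arcsin 0.6534 = 40.80°.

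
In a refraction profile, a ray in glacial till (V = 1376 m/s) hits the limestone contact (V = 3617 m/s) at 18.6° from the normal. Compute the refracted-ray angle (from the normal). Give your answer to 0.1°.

57.0°

sin θ₁/V₁ = sin θ₂/V₂ ⇒ sin θ₂ = 3617·sin 18.6°/1376 = 3617·0.3190/1376 = 0.8384.
θ₂ = arcsin 0.8384 = 56.97° from the normal.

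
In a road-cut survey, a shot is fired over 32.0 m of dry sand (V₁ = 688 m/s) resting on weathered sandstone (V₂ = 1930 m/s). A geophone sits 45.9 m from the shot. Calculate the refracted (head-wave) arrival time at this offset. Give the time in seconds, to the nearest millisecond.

t = x/V₂ + 2h·√(V₂²−V₁²)/(V₁V₂).
√(V₂²−V₁²) = √(1930²−688²) = 1803.2 m/s; delay term = 2·32.0·1803.2/(688·1930) = 0.08691 s.
t = 45.9/1930 + 0.08691 = 0.11069 s.

0.111 s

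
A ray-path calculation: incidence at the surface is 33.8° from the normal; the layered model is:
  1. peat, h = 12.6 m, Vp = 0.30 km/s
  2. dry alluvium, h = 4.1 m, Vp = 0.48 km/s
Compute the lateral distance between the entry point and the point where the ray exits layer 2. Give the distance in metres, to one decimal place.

p = sin θ₁/V₁ = sin 33.8°/0.30 = 1.8543e+00 s/km is conserved through the stack.
Layer 1: θ = 33.80°; offset = 12.6·tan 33.80° = 8.435 m.
Layer 2: sin θ = p·0.48 = 0.8901 → θ = 62.88°; offset = 4.1·tan 62.88° = 8.006 m.
Summing the layer offsets gives 16.441 m.

16.4 m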